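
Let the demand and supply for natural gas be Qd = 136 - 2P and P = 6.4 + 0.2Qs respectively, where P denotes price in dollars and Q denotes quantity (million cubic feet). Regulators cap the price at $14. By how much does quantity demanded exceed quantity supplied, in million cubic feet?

70

Rearranging supply gives Qs = 5P - 32. Setting quantity demanded equal to quantity supplied, 136 - 2P = 5P - 32, gives P* = 24 and Q* = 88.
Since 14 < 24, the ceiling is binding.
At P = 14: Qd = 136 - 2·14 = 108 and Qs = 5·14 - 32 = 38.
Shortage = Qd - Qs = 108 - 38 = 70.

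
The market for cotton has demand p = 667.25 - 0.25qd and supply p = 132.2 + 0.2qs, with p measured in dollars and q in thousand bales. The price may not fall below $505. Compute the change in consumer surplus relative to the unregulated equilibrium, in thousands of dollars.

-124065

Rearranging demand gives qd = 2669 - 4p; rearranging supply gives qs = 5p - 661. Without the control the market clears where 2669 - 4p = 5p - 661, i.e. p* = 370 and q* = 1189.
The floor of 505 is above the equilibrium price 370, so it binds.
At p = 505: qd = 2669 - 4·505 = 649 and qs = 5·505 - 661 = 1864.
Consumer surplus without the control is ½ · (667.25 - 370) · 1189 = 176715.125.
With the floor, consumers buy 649 units at 505, so CS = ½ · (667.25 - 505) · 649 = 52650.125.
Change in consumer surplus = 52650.125 - 176715.125 = -124065.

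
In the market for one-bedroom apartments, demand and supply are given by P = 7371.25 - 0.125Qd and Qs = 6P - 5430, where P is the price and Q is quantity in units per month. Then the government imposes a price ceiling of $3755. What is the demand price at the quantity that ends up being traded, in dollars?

5233.75

Rearranging demand gives Qd = 58970 - 8P. In a free market, 58970 - 8P = 6P - 5430 gives the equilibrium P* = 4600, Q* = 22170.
The ceiling of 3755 is below the equilibrium price 4600, so it binds.
At P = 3755: Qd = 58970 - 8·3755 = 28930 and Qs = 6·3755 - 5430 = 17100.
Only 17100 units reach the market. On the demand curve, the marginal buyer's willingness to pay at Q = 17100 is (58970 - 17100)/8 = 5233.75.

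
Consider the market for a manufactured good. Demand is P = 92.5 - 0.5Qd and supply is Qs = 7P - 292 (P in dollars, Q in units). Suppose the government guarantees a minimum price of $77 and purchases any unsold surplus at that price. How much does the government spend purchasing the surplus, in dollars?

Rearranging demand gives Qd = 185 - 2P. Without the control the market clears where 185 - 2P = 7P - 292, i.e. P* = 53 and Q* = 79.
The floor of 77 is above the equilibrium price 53, so it binds.
At P = 77: Qd = 185 - 2·77 = 31 and Qs = 7·77 - 292 = 247.
Surplus = Qs - Qd = 216.
Government expenditure = surplus × support price = 216 × 77 = 16632.

16632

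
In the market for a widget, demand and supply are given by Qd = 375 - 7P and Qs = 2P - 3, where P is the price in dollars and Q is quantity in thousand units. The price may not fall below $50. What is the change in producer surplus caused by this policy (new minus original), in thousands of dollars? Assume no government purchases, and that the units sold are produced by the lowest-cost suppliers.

-584

Setting quantity demanded equal to quantity supplied, 375 - 7P = 2P - 3, gives P* = 42 and Q* = 81.
The floor of 50 is above the equilibrium price 42, so it binds.
At P = 50: Qd = 375 - 7·50 = 25 and Qs = 2·50 - 3 = 97.
Producer surplus without the control is ½ · (42 - 1.5) · 81 = 1640.25.
With the floor, 25 units are sold at 50. The supply price at Q = 25 is 14, so PS = ½ · [(50 - 1.5) + (50 - 14)] · 25 = 1056.25.
Change in producer surplus = 1056.25 - 1640.25 = -584.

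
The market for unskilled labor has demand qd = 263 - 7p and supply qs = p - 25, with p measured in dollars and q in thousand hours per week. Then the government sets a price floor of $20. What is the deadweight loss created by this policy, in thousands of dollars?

Equilibrium: 263 - 7p = p - 25, so 288 = 8p and p* = 36, q* = 11.
Since 20 is below p* = 36, the floor does not bind and the free-market outcome prevails.
Since the control does not bind, no trades are prevented and deadweight loss is zero.

0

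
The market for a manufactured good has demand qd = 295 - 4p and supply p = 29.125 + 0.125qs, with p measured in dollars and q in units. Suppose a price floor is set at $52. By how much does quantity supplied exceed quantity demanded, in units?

96

Rearranging supply gives qs = 8p - 233. Setting quantity demanded equal to quantity supplied, 295 - 4p = 8p - 233, gives p* = 44 and q* = 119.
The floor of 52 is above the equilibrium price 44, so it binds.
At p = 52: qd = 295 - 4·52 = 87 and qs = 8·52 - 233 = 183.
Surplus = qs - qd = 183 - 87 = 96.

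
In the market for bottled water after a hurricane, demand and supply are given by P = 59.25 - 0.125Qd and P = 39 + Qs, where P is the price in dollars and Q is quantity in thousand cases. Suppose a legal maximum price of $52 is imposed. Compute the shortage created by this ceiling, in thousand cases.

Rearranging demand gives Qd = 474 - 8P; rearranging supply gives Qs = P - 39. Equilibrium: 474 - 8P = P - 39, so 513 = 9P and P* = 57, Q* = 18.
The ceiling of 52 is below the equilibrium price 57, so it binds.
At P = 52: Qd = 474 - 8·52 = 58 and Qs = 52 - 39 = 13.
Shortage = Qd - Qs = 58 - 13 = 45.

45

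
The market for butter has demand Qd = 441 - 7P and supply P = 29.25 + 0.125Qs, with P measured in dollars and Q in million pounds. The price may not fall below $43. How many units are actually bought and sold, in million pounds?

Rearranging supply gives Qs = 8P - 234. In a free market, 441 - 7P = 8P - 234 gives the equilibrium P* = 45, Q* = 126.
Since 43 is below P* = 45, the floor does not bind and the free-market outcome prevails.

126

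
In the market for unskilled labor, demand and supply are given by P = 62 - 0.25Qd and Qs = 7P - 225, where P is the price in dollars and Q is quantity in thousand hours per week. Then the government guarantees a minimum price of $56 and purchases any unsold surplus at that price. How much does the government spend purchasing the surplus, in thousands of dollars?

8008

Rearranging demand gives Qd = 248 - 4P. Equilibrium: 248 - 4P = 7P - 225, so 473 = 11P and P* = 43, Q* = 76.
Because the floor (56) lies above the market-clearing price, it is binding.
At P = 56: Qd = 248 - 4·56 = 24 and Qs = 7·56 - 225 = 167.
Surplus = Qs - Qd = 143.
Government expenditure = surplus × support price = 143 × 56 = 8008.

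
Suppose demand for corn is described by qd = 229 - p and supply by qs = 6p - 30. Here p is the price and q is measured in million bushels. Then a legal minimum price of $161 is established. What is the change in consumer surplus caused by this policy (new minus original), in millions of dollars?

-16120

Equilibrium: 229 - p = 6p - 30, so 259 = 7p and p* = 37, q* = 192.
Since 161 > 37, the floor is binding.
At p = 161: qd = 229 - 161 = 68 and qs = 6·161 - 30 = 936.
Consumer surplus without the control is ½ · (229 - 37) · 192 = 18432.
With the floor, consumers buy 68 units at 161, so CS = ½ · (229 - 161) · 68 = 2312.
Change in consumer surplus = 2312 - 18432 = -16120.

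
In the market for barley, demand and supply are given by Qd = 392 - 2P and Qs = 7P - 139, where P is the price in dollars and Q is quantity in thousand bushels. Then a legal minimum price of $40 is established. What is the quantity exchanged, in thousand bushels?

274

Equilibrium: 392 - 2P = 7P - 139, so 531 = 9P and P* = 59, Q* = 274.
The floor of 40 is below the equilibrium price 59, so it is not binding; the market clears at P* = 59, Q* = 274.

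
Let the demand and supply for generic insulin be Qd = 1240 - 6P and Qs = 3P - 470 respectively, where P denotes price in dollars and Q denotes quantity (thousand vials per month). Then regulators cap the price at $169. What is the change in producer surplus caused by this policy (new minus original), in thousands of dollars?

In a free market, 1240 - 6P = 3P - 470 gives the equilibrium P* = 190, Q* = 100.
Since 169 < 190, the ceiling is binding.
At P = 169: Qd = 1240 - 6·169 = 226 and Qs = 3·169 - 470 = 37.
Producer surplus without the control is ½ · (190 - 470/3) · 100 = 5000/3.
With the ceiling, producers sell 37 units at 169, so PS = ½ · (169 - 470/3) · 37 = 1369/6.
Change in producer surplus = 1369/6 - 5000/3 = -1438.5.

-1438.5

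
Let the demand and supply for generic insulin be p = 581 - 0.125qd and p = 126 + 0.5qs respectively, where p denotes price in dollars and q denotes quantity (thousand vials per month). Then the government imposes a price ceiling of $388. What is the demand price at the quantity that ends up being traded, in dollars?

Rearranging demand gives qd = 4648 - 8p; rearranging supply gives qs = 2p - 252. Equilibrium: 4648 - 8p = 2p - 252, so 4900 = 10p and p* = 490, q* = 728.
The ceiling of 388 is below the equilibrium price 490, so it binds.
At p = 388: qd = 4648 - 8·388 = 1544 and qs = 2·388 - 252 = 524.
Only 524 units reach the market. On the demand curve, the marginal buyer's willingness to pay at q = 524 is (4648 - 524)/8 = 515.5.

515.5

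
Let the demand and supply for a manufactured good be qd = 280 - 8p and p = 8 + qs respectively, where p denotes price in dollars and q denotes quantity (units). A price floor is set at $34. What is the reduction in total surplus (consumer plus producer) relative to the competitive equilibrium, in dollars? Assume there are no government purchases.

Rearranging supply gives qs = p - 8. Setting quantity demanded equal to quantity supplied, 280 - 8p = p - 8, gives p* = 32 and q* = 24.
The floor of 34 is above the equilibrium price 32, so it binds.
At p = 34: qd = 280 - 8·34 = 8 and qs = 34 - 8 = 26.
Quantity traded falls to 8. At q = 8 the demand price is (280 - 8)/8 = 34 and the supply price is 8 + 8 = 16.
Deadweight loss = ½ · (34 - 16) · (24 - 8) = ½ · 18 · 16 = 144.

144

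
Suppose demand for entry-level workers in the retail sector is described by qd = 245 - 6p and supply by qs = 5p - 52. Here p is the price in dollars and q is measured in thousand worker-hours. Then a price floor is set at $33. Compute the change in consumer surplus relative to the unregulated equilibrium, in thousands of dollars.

-390

In a free market, 245 - 6p = 5p - 52 gives the equilibrium p* = 27, q* = 83.
Since 33 > 27, the floor is binding.
At p = 33: qd = 245 - 6·33 = 47 and qs = 5·33 - 52 = 113.
Consumer surplus without the control is ½ · (245/6 - 27) · 83 = 6889/12.
With the floor, consumers buy 47 units at 33, so CS = ½ · (245/6 - 33) · 47 = 2209/12.
Change in consumer surplus = 2209/12 - 6889/12 = -390.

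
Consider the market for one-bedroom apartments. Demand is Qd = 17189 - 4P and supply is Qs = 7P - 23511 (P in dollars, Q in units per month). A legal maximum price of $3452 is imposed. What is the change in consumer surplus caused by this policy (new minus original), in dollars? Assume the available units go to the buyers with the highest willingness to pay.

-214768

Equilibrium: 17189 - 4P = 7P - 23511, so 40700 = 11P and P* = 3700, Q* = 2389.
Because the ceiling (3452) lies below the market-clearing price, it is binding.
At P = 3452: Qd = 17189 - 4·3452 = 3381 and Qs = 7·3452 - 23511 = 653.
Consumer surplus without the control is ½ · (4297.25 - 3700) · 2389 = 713415.125.
With the ceiling, 653 units are sold at 3452 (assume they go to the highest-value buyers). The demand price at Q = 653 is 4134, so CS = ½ · [(4297.25 - 3452) + (4134 - 3452)] · 653 = 498647.125.
Change in consumer surplus = 498647.125 - 713415.125 = -214768.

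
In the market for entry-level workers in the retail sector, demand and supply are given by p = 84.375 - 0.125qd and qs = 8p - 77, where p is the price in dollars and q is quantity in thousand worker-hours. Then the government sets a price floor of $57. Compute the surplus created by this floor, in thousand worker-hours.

Rearranging demand gives qd = 675 - 8p. Equilibrium: 675 - 8p = 8p - 77, so 752 = 16p and p* = 47, q* = 299.
Because the floor (57) lies above the market-clearing price, it is binding.
At p = 57: qd = 675 - 8·57 = 219 and qs = 8·57 - 77 = 379.
Surplus = qs - qd = 379 - 219 = 160.

160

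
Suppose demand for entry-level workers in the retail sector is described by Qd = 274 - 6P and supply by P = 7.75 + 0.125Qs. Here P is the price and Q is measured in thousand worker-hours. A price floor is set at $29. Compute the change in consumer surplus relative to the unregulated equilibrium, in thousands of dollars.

Rearranging supply gives Qs = 8P - 62. Without the control the market clears where 274 - 6P = 8P - 62, i.e. P* = 24 and Q* = 130.
Since 29 > 24, the floor is binding.
At P = 29: Qd = 274 - 6·29 = 100 and Qs = 8·29 - 62 = 170.
Consumer surplus without the control is ½ · (137/3 - 24) · 130 = 4225/3.
With the floor, consumers buy 100 units at 29, so CS = ½ · (137/3 - 29) · 100 = 2500/3.
Change in consumer surplus = 2500/3 - 4225/3 = -575.

-575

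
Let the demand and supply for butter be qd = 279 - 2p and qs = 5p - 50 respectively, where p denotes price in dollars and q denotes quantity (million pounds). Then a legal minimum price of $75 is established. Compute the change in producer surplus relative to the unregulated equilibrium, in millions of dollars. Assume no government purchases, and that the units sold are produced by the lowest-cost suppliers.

Without the control the market clears where 279 - 2p = 5p - 50, i.e. p* = 47 and q* = 185.
Because the floor (75) lies above the market-clearing price, it is binding.
At p = 75: qd = 279 - 2·75 = 129 and qs = 5·75 - 50 = 325.
Producer surplus without the control is ½ · (47 - 10) · 185 = 3422.5.
With the floor, 129 units are sold at 75. The supply price at q = 129 is 35.8, so PS = ½ · [(75 - 10) + (75 - 35.8)] · 129 = 6720.9.
Change in producer surplus = 6720.9 - 3422.5 = 3298.4.

3298.4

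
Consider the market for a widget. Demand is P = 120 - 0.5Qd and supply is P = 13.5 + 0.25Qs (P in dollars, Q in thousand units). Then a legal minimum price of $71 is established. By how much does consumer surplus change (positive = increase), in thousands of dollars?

-2640

Rearranging demand gives Qd = 240 - 2P; rearranging supply gives Qs = 4P - 54. Equilibrium: 240 - 2P = 4P - 54, so 294 = 6P and P* = 49, Q* = 142.
The floor of 71 is above the equilibrium price 49, so it binds.
At P = 71: Qd = 240 - 2·71 = 98 and Qs = 4·71 - 54 = 230.
Consumer surplus without the control is ½ · (120 - 49) · 142 = 5041.
With the floor, consumers buy 98 units at 71, so CS = ½ · (120 - 71) · 98 = 2401.
Change in consumer surplus = 2401 - 5041 = -2640.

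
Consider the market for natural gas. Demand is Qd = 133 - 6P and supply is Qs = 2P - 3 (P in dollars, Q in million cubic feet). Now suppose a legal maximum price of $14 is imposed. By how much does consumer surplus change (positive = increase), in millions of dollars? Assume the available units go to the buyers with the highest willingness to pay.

72

In a free market, 133 - 6P = 2P - 3 gives the equilibrium P* = 17, Q* = 31.
Since 14 < 17, the ceiling is binding.
At P = 14: Qd = 133 - 6·14 = 49 and Qs = 2·14 - 3 = 25.
Consumer surplus without the control is ½ · (133/6 - 17) · 31 = 961/12.
With the ceiling, 25 units are sold at 14 (assume they go to the highest-value buyers). The demand price at Q = 25 is 18, so CS = ½ · [(133/6 - 14) + (18 - 14)] · 25 = 1825/12.
Change in consumer surplus = 1825/12 - 961/12 = 72.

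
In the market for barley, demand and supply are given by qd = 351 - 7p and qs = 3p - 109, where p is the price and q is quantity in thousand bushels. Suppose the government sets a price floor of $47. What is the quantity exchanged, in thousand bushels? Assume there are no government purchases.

22

Equilibrium: 351 - 7p = 3p - 109, so 460 = 10p and p* = 46, q* = 29.
Because the floor (47) lies above the market-clearing price, it is binding.
At p = 47: qd = 351 - 7·47 = 22 and qs = 3·47 - 109 = 32.
The quantity actually transacted is the short side, demand: 22.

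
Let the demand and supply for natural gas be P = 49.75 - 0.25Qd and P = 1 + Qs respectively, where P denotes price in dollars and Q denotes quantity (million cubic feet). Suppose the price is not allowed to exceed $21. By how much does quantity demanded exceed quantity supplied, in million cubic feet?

Rearranging demand gives Qd = 199 - 4P; rearranging supply gives Qs = P - 1. Without the control the market clears where 199 - 4P = P - 1, i.e. P* = 40 and Q* = 39.
The ceiling of 21 is below the equilibrium price 40, so it binds.
At P = 21: Qd = 199 - 4·21 = 115 and Qs = 21 - 1 = 20.
Shortage = Qd - Qs = 115 - 20 = 95.

95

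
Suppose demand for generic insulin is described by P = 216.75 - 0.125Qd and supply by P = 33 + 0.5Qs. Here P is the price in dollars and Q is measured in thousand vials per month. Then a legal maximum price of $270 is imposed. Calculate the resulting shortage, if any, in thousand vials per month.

0

Rearranging demand gives Qd = 1734 - 8P; rearranging supply gives Qs = 2P - 66. Without the control the market clears where 1734 - 8P = 2P - 66, i.e. P* = 180 and Q* = 294.
The ceiling of 270 is above the equilibrium price 180, so it is not binding; the market clears at P* = 180, Q* = 294.
Since the control does not bind, there is no shortage.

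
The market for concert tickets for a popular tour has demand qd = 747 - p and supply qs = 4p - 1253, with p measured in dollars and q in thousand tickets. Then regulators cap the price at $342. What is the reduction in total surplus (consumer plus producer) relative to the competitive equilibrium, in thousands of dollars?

33640

Without the control the market clears where 747 - p = 4p - 1253, i.e. p* = 400 and q* = 347.
Because the ceiling (342) lies below the market-clearing price, it is binding.
At p = 342: qd = 747 - 342 = 405 and qs = 4·342 - 1253 = 115.
Quantity traded falls to 115. At q = 115 the demand price is 747 - 115 = 632 and the supply price is (1253 + 115)/4 = 342.
Deadweight loss = ½ · (632 - 342) · (347 - 115) = ½ · 290 · 232 = 33640.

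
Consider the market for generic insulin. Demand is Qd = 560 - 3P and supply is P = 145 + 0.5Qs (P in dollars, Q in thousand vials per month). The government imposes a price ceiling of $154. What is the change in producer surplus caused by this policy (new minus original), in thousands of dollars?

Rearranging supply gives Qs = 2P - 290. Equilibrium: 560 - 3P = 2P - 290, so 850 = 5P and P* = 170, Q* = 50.
The ceiling of 154 is below the equilibrium price 170, so it binds.
At P = 154: Qd = 560 - 3·154 = 98 and Qs = 2·154 - 290 = 18.
Producer surplus without the control is ½ · (170 - 145) · 50 = 625.
With the ceiling, producers sell 18 units at 154, so PS = ½ · (154 - 145) · 18 = 81.
Change in producer surplus = 81 - 625 = -544.

-544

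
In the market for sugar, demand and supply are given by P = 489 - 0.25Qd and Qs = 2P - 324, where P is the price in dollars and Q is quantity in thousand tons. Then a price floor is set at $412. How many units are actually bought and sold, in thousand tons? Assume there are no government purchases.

Rearranging demand gives Qd = 1956 - 4P. Setting quantity demanded equal to quantity supplied, 1956 - 4P = 2P - 324, gives P* = 380 and Q* = 436.
Since 412 > 380, the floor is binding.
At P = 412: Qd = 1956 - 4·412 = 308 and Qs = 2·412 - 324 = 500.
The quantity actually transacted is the short side, demand: 308.

308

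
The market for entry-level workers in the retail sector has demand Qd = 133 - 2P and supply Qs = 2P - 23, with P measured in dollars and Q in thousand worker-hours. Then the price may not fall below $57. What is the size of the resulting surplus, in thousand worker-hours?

72

In a free market, 133 - 2P = 2P - 23 gives the equilibrium P* = 39, Q* = 55.
The floor of 57 is above the equilibrium price 39, so it binds.
At P = 57: Qd = 133 - 2·57 = 19 and Qs = 2·57 - 23 = 91.
Surplus = Qs - Qd = 91 - 19 = 72.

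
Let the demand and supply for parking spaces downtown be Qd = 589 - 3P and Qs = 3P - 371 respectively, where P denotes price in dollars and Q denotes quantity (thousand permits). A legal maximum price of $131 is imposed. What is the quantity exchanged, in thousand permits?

22

Equilibrium: 589 - 3P = 3P - 371, so 960 = 6P and P* = 160, Q* = 109.
The ceiling of 131 is below the equilibrium price 160, so it binds.
At P = 131: Qd = 589 - 3·131 = 196 and Qs = 3·131 - 371 = 22.
The quantity actually transacted is the short side, supply: 22.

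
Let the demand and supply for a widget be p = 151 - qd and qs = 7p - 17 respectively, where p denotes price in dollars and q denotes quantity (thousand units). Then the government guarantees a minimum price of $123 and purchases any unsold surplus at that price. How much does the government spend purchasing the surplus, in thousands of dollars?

Rearranging demand gives qd = 151 - p. Without the control the market clears where 151 - p = 7p - 17, i.e. p* = 21 and q* = 130.
The floor of 123 is above the equilibrium price 21, so it binds.
At p = 123: qd = 151 - 123 = 28 and qs = 7·123 - 17 = 844.
Surplus = qs - qd = 816.
Government expenditure = surplus × support price = 816 × 123 = 100368.

100368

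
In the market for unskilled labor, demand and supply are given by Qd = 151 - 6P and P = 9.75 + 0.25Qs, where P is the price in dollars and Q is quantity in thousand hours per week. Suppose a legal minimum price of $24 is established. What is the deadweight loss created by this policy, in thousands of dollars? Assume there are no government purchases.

187.5

Rearranging supply gives Qs = 4P - 39. Equilibrium: 151 - 6P = 4P - 39, so 190 = 10P and P* = 19, Q* = 37.
The floor of 24 is above the equilibrium price 19, so it binds.
At P = 24: Qd = 151 - 6·24 = 7 and Qs = 4·24 - 39 = 57.
Quantity traded falls to 7. At Q = 7 the demand price is (151 - 7)/6 = 24 and the supply price is (39 + 7)/4 = 11.5.
Deadweight loss = ½ · (24 - 11.5) · (37 - 7) = ½ · 12.5 · 30 = 187.5.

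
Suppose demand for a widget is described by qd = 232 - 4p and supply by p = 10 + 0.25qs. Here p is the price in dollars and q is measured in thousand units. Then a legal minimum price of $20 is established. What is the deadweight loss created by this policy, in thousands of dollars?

Rearranging supply gives qs = 4p - 40. Equilibrium: 232 - 4p = 4p - 40, so 272 = 8p and p* = 34, q* = 96.
Since 20 is below p* = 34, the floor does not bind and the free-market outcome prevails.
Since the control does not bind, no trades are prevented and deadweight loss is zero.

0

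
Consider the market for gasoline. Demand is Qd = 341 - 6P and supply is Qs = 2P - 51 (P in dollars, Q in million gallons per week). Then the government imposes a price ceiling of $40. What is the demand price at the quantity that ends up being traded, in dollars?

In a free market, 341 - 6P = 2P - 51 gives the equilibrium P* = 49, Q* = 47.
Since 40 < 49, the ceiling is binding.
At P = 40: Qd = 341 - 6·40 = 101 and Qs = 2·40 - 51 = 29.
Only 29 units reach the market. On the demand curve, the marginal buyer's willingness to pay at Q = 29 is (341 - 29)/6 = 52.

52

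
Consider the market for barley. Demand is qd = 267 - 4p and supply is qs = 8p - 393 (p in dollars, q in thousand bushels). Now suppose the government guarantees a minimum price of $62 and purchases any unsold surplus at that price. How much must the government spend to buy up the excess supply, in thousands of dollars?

Equilibrium: 267 - 4p = 8p - 393, so 660 = 12p and p* = 55, q* = 47.
The floor of 62 is above the equilibrium price 55, so it binds.
At p = 62: qd = 267 - 4·62 = 19 and qs = 8·62 - 393 = 103.
Surplus = qs - qd = 84.
Government expenditure = surplus × support price = 84 × 62 = 5208.

5208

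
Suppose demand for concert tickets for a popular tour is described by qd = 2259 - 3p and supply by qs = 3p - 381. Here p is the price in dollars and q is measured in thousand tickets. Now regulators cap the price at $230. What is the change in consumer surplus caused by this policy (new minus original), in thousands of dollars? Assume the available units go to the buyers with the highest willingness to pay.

Without the control the market clears where 2259 - 3p = 3p - 381, i.e. p* = 440 and q* = 939.
Because the ceiling (230) lies below the market-clearing price, it is binding.
At p = 230: qd = 2259 - 3·230 = 1569 and qs = 3·230 - 381 = 309.
Consumer surplus without the control is ½ · (753 - 440) · 939 = 146953.5.
With the ceiling, 309 units are sold at 230 (assume they go to the highest-value buyers). The demand price at q = 309 is 650, so CS = ½ · [(753 - 230) + (650 - 230)] · 309 = 145693.5.
Change in consumer surplus = 145693.5 - 146953.5 = -1260.

-1260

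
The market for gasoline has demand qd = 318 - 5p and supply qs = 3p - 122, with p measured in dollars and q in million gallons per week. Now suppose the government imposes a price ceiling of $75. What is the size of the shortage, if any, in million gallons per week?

0

Equilibrium: 318 - 5p = 3p - 122, so 440 = 8p and p* = 55, q* = 43.
The ceiling of 75 is above the equilibrium price 55, so it is not binding; the market clears at p* = 55, q* = 43.
Since the control does not bind, there is no shortage.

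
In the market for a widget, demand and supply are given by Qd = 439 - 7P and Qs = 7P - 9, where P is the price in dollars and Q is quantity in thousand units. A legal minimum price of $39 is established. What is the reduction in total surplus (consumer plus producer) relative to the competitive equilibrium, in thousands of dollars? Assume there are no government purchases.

In a free market, 439 - 7P = 7P - 9 gives the equilibrium P* = 32, Q* = 215.
Since 39 > 32, the floor is binding.
At P = 39: Qd = 439 - 7·39 = 166 and Qs = 7·39 - 9 = 264.
Quantity traded falls to 166. At Q = 166 the demand price is (439 - 166)/7 = 39 and the supply price is (9 + 166)/7 = 25.
Deadweight loss = ½ · (39 - 25) · (215 - 166) = ½ · 14 · 49 = 343.

343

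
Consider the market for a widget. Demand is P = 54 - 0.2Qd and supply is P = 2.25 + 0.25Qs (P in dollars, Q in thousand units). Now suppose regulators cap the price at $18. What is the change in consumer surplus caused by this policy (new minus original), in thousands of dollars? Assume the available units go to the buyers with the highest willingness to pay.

Rearranging demand gives Qd = 270 - 5P; rearranging supply gives Qs = 4P - 9. Equilibrium: 270 - 5P = 4P - 9, so 279 = 9P and P* = 31, Q* = 115.
Since 18 < 31, the ceiling is binding.
At P = 18: Qd = 270 - 5·18 = 180 and Qs = 4·18 - 9 = 63.
Consumer surplus without the control is ½ · (54 - 31) · 115 = 1322.5.
With the ceiling, 63 units are sold at 18 (assume they go to the highest-value buyers). The demand price at Q = 63 is 41.4, so CS = ½ · [(54 - 18) + (41.4 - 18)] · 63 = 1871.1.
Change in consumer surplus = 1871.1 - 1322.5 = 548.6.

548.6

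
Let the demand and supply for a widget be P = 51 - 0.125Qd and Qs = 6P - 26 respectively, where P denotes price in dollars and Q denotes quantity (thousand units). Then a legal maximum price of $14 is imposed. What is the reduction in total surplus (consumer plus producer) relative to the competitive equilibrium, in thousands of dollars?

1517.25

Rearranging demand gives Qd = 408 - 8P. Equilibrium: 408 - 8P = 6P - 26, so 434 = 14P and P* = 31, Q* = 160.
The ceiling of 14 is below the equilibrium price 31, so it binds.
At P = 14: Qd = 408 - 8·14 = 296 and Qs = 6·14 - 26 = 58.
Quantity traded falls to 58. At Q = 58 the demand price is (408 - 58)/8 = 43.75 and the supply price is (26 + 58)/6 = 14.
Deadweight loss = ½ · (43.75 - 14) · (160 - 58) = ½ · 29.75 · 102 = 1517.25.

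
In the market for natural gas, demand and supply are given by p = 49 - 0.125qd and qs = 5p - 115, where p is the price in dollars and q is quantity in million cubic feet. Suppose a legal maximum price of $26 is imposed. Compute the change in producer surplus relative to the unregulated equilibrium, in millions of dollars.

Rearranging demand gives qd = 392 - 8p. In a free market, 392 - 8p = 5p - 115 gives the equilibrium p* = 39, q* = 80.
Because the ceiling (26) lies below the market-clearing price, it is binding.
At p = 26: qd = 392 - 8·26 = 184 and qs = 5·26 - 115 = 15.
Producer surplus without the control is ½ · (39 - 23) · 80 = 640.
With the ceiling, producers sell 15 units at 26, so PS = ½ · (26 - 23) · 15 = 22.5.
Change in producer surplus = 22.5 - 640 = -617.5.

-617.5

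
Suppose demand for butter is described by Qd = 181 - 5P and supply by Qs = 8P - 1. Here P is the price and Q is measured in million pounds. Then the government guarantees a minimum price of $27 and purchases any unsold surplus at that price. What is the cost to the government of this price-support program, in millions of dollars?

Setting quantity demanded equal to quantity supplied, 181 - 5P = 8P - 1, gives P* = 14 and Q* = 111.
Since 27 > 14, the floor is binding.
At P = 27: Qd = 181 - 5·27 = 46 and Qs = 8·27 - 1 = 215.
Surplus = Qs - Qd = 169.
Government expenditure = surplus × support price = 169 × 27 = 4563.

4563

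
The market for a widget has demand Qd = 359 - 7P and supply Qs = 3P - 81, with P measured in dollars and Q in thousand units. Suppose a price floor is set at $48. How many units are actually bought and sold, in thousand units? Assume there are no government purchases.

Equilibrium: 359 - 7P = 3P - 81, so 440 = 10P and P* = 44, Q* = 51.
Because the floor (48) lies above the market-clearing price, it is binding.
At P = 48: Qd = 359 - 7·48 = 23 and Qs = 3·48 - 81 = 63.
The quantity actually transacted is the short side, demand: 23.

23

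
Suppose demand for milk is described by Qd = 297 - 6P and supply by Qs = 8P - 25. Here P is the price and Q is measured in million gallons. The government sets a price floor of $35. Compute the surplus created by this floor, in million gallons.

Equilibrium: 297 - 6P = 8P - 25, so 322 = 14P and P* = 23, Q* = 159.
Since 35 > 23, the floor is binding.
At P = 35: Qd = 297 - 6·35 = 87 and Qs = 8·35 - 25 = 255.
Surplus = Qs - Qd = 255 - 87 = 168.

168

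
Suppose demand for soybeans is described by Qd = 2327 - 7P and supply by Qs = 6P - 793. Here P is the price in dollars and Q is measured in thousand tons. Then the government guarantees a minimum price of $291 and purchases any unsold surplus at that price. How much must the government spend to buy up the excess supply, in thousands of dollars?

192933

Without the control the market clears where 2327 - 7P = 6P - 793, i.e. P* = 240 and Q* = 647.
Since 291 > 240, the floor is binding.
At P = 291: Qd = 2327 - 7·291 = 290 and Qs = 6·291 - 793 = 953.
Surplus = Qs - Qd = 663.
Government expenditure = surplus × support price = 663 × 291 = 192933.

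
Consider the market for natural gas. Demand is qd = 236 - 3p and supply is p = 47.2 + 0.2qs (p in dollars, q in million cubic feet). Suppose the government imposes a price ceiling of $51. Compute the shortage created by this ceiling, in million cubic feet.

64

Rearranging supply gives qs = 5p - 236. Equilibrium: 236 - 3p = 5p - 236, so 472 = 8p and p* = 59, q* = 59.
The ceiling of 51 is below the equilibrium price 59, so it binds.
At p = 51: qd = 236 - 3·51 = 83 and qs = 5·51 - 236 = 19.
Shortage = qd - qs = 83 - 19 = 64.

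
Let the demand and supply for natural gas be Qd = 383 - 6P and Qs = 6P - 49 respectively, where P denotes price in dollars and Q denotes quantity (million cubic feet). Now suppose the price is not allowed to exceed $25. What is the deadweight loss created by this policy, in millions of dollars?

Equilibrium: 383 - 6P = 6P - 49, so 432 = 12P and P* = 36, Q* = 167.
The ceiling of 25 is below the equilibrium price 36, so it binds.
At P = 25: Qd = 383 - 6·25 = 233 and Qs = 6·25 - 49 = 101.
Quantity traded falls to 101. At Q = 101 the demand price is (383 - 101)/6 = 47 and the supply price is (49 + 101)/6 = 25.
Deadweight loss = ½ · (47 - 25) · (167 - 101) = ½ · 22 · 66 = 726.

726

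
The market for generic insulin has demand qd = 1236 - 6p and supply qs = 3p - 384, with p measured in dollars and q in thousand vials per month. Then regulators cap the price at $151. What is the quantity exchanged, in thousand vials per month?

Setting quantity demanded equal to quantity supplied, 1236 - 6p = 3p - 384, gives p* = 180 and q* = 156.
The ceiling of 151 is below the equilibrium price 180, so it binds.
At p = 151: qd = 1236 - 6·151 = 330 and qs = 3·151 - 384 = 69.
The quantity actually transacted is the short side, supply: 69.

69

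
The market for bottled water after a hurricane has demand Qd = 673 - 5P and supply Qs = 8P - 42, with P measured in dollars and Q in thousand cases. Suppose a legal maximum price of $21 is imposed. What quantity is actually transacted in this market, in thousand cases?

126

In a free market, 673 - 5P = 8P - 42 gives the equilibrium P* = 55, Q* = 398.
Because the ceiling (21) lies below the market-clearing price, it is binding.
At P = 21: Qd = 673 - 5·21 = 568 and Qs = 8·21 - 42 = 126.
The quantity actually transacted is the short side, supply: 126.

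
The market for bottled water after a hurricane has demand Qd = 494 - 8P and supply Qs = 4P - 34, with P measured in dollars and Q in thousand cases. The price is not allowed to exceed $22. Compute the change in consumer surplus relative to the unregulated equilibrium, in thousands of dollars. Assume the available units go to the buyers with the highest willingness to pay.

Setting quantity demanded equal to quantity supplied, 494 - 8P = 4P - 34, gives P* = 44 and Q* = 142.
The ceiling of 22 is below the equilibrium price 44, so it binds.
At P = 22: Qd = 494 - 8·22 = 318 and Qs = 4·22 - 34 = 54.
Consumer surplus without the control is ½ · (61.75 - 44) · 142 = 1260.25.
With the ceiling, 54 units are sold at 22 (assume they go to the highest-value buyers). The demand price at Q = 54 is 55, so CS = ½ · [(61.75 - 22) + (55 - 22)] · 54 = 1964.25.
Change in consumer surplus = 1964.25 - 1260.25 = 704.

704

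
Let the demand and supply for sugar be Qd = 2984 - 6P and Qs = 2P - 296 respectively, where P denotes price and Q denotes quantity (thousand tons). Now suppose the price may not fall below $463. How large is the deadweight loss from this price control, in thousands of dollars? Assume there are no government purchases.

33708

Setting quantity demanded equal to quantity supplied, 2984 - 6P = 2P - 296, gives P* = 410 and Q* = 524.
Since 463 > 410, the floor is binding.
At P = 463: Qd = 2984 - 6·463 = 206 and Qs = 2·463 - 296 = 630.
Quantity traded falls to 206. At Q = 206 the demand price is (2984 - 206)/6 = 463 and the supply price is (296 + 206)/2 = 251.
Deadweight loss = ½ · (463 - 251) · (524 - 206) = ½ · 212 · 318 = 33708.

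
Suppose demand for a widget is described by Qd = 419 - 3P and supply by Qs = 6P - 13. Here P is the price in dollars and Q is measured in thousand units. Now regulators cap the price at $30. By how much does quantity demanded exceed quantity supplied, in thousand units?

162

Without the control the market clears where 419 - 3P = 6P - 13, i.e. P* = 48 and Q* = 275.
Since 30 < 48, the ceiling is binding.
At P = 30: Qd = 419 - 3·30 = 329 and Qs = 6·30 - 13 = 167.
Shortage = Qd - Qs = 329 - 167 = 162.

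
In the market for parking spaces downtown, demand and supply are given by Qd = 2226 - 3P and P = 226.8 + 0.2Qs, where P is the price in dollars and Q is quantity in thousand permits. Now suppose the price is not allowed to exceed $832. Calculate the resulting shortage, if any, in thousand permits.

0

Rearranging supply gives Qs = 5P - 1134. Without the control the market clears where 2226 - 3P = 5P - 1134, i.e. P* = 420 and Q* = 966.
Since 832 is above P* = 420, the ceiling does not bind and the free-market outcome prevails.
Since the control does not bind, there is no shortage.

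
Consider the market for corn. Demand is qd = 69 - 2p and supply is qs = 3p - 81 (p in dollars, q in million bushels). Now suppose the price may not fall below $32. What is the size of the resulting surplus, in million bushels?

10

Without the control the market clears where 69 - 2p = 3p - 81, i.e. p* = 30 and q* = 9.
Because the floor (32) lies above the market-clearing price, it is binding.
At p = 32: qd = 69 - 2·32 = 5 and qs = 3·32 - 81 = 15.
Surplus = qs - qd = 15 - 5 = 10.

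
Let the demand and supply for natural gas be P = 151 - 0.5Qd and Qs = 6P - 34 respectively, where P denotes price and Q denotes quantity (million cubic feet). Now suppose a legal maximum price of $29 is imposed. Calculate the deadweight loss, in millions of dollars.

2028

Rearranging demand gives Qd = 302 - 2P. In a free market, 302 - 2P = 6P - 34 gives the equilibrium P* = 42, Q* = 218.
Since 29 < 42, the ceiling is binding.
At P = 29: Qd = 302 - 2·29 = 244 and Qs = 6·29 - 34 = 140.
Quantity traded falls to 140. At Q = 140 the demand price is (302 - 140)/2 = 81 and the supply price is (34 + 140)/6 = 29.
Deadweight loss = ½ · (81 - 29) · (218 - 140) = ½ · 52 · 78 = 2028.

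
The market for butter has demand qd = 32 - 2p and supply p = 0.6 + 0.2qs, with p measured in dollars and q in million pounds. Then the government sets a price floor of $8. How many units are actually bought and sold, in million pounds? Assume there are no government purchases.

16

Rearranging supply gives qs = 5p - 3. In a free market, 32 - 2p = 5p - 3 gives the equilibrium p* = 5, q* = 22.
Since 8 > 5, the floor is binding.
At p = 8: qd = 32 - 2·8 = 16 and qs = 5·8 - 3 = 37.
The quantity actually transacted is the short side, demand: 16.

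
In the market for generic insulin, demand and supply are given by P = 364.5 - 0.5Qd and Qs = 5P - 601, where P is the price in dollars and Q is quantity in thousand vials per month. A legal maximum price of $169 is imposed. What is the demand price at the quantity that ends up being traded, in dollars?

Rearranging demand gives Qd = 729 - 2P. In a free market, 729 - 2P = 5P - 601 gives the equilibrium P* = 190, Q* = 349.
Because the ceiling (169) lies below the market-clearing price, it is binding.
At P = 169: Qd = 729 - 2·169 = 391 and Qs = 5·169 - 601 = 244.
Only 244 units reach the market. On the demand curve, the marginal buyer's willingness to pay at Q = 244 is (729 - 244)/2 = 242.5.

242.5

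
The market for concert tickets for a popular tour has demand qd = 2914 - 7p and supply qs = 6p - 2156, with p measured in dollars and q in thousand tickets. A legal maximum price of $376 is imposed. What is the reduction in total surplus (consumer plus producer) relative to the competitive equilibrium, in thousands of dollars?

1092

Equilibrium: 2914 - 7p = 6p - 2156, so 5070 = 13p and p* = 390, q* = 184.
Because the ceiling (376) lies below the market-clearing price, it is binding.
At p = 376: qd = 2914 - 7·376 = 282 and qs = 6·376 - 2156 = 100.
Quantity traded falls to 100. At q = 100 the demand price is (2914 - 100)/7 = 402 and the supply price is (2156 + 100)/6 = 376.
Deadweight loss = ½ · (402 - 376) · (184 - 100) = ½ · 26 · 84 = 1092.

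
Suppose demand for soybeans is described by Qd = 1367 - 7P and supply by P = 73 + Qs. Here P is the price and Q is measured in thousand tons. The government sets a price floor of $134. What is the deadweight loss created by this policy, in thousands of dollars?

0

Rearranging supply gives Qs = P - 73. Setting quantity demanded equal to quantity supplied, 1367 - 7P = P - 73, gives P* = 180 and Q* = 107.
The floor of 134 is below the equilibrium price 180, so it is not binding; the market clears at P* = 180, Q* = 107.
Since the control does not bind, no trades are prevented and deadweight loss is zero.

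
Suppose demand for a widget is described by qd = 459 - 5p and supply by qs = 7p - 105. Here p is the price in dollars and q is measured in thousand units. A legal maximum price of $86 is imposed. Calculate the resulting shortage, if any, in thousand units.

0

Without the control the market clears where 459 - 5p = 7p - 105, i.e. p* = 47 and q* = 224.
The ceiling of 86 is above the equilibrium price 47, so it is not binding; the market clears at p* = 47, q* = 224.
Since the control does not bind, there is no shortage.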